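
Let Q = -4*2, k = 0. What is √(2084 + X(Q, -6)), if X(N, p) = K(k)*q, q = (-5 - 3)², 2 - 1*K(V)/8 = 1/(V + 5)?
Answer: 34*√65/5 ≈ 54.823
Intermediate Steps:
K(V) = 16 - 8/(5 + V) (K(V) = 16 - 8/(V + 5) = 16 - 8/(5 + V))
Q = -8
q = 64 (q = (-8)² = 64)
X(N, p) = 4608/5 (X(N, p) = (8*(9 + 2*0)/(5 + 0))*64 = (8*(9 + 0)/5)*64 = (8*(⅕)*9)*64 = (72/5)*64 = 4608/5)
√(2084 + X(Q, -6)) = √(2084 + 4608/5) = √(15028/5) = 34*√65/5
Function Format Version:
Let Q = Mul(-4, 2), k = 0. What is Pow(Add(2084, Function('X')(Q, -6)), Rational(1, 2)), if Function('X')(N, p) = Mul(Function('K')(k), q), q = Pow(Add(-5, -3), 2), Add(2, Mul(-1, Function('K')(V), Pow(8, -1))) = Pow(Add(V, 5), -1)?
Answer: Mul(Rational(34, 5), Pow(65, Rational(1, 2))) ≈ 54.823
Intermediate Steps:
Function('K')(V) = Add(16, Mul(-8, Pow(Add(5, V), -1))) (Function('K')(V) = Add(16, Mul(-8, Pow(Add(V, 5), -1))) = Add(16, Mul(-8, Pow(Add(5, V), -1))))
Q = -8
q = 64 (q = Pow(-8, 2) = 64)
Function('X')(N, p) = Rational(4608, 5) (Function('X')(N, p) = Mul(Mul(8, Pow(Add(5, 0), -1), Add(9, Mul(2, 0))), 64) = Mul(Mul(8, Pow(5, -1), Add(9, 0)), 64) = Mul(Mul(8, Rational(1, 5), 9), 64) = Mul(Rational(72, 5), 64) = Rational(4608, 5))
Pow(Add(2084, Function('X')(Q, -6)), Rational(1, 2)) = Pow(Add(2084, Rational(4608, 5)), Rational(1, 2)) = Pow(Rational(15028, 5), Rational(1, 2)) = Mul(Rational(34, 5), Pow(65, Rational(1, 2)))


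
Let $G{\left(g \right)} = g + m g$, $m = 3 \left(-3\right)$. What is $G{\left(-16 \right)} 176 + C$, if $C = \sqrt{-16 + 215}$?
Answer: $22528 + \sqrt{199} \approx 22542.0$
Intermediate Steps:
$m = -9$
$G{\left(g \right)} = - 8 g$ ($G{\left(g \right)} = g - 9 g = - 8 g$)
$C = \sqrt{199} \approx 14.107$
$G{\left(-16 \right)} 176 + C = \left(-8\right) \left(-16\right) 176 + \sqrt{199} = 128 \cdot 176 + \sqrt{199} = 22528 + \sqrt{199}$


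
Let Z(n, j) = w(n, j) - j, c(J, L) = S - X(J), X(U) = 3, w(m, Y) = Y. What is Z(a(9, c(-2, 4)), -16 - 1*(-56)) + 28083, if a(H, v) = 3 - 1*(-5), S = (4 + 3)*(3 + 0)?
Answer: 28083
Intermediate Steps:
S = 21 (S = 7*3 = 21)
c(J, L) = 18 (c(J, L) = 21 - 1*3 = 21 - 3 = 18)
a(H, v) = 8 (a(H, v) = 3 + 5 = 8)
Z(n, j) = 0 (Z(n, j) = j - j = 0)
Z(a(9, c(-2, 4)), -16 - 1*(-56)) + 28083 = 0 + 28083 = 28083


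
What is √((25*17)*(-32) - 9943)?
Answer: I*√23543 ≈ 153.44*I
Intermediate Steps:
√((25*17)*(-32) - 9943) = √(425*(-32) - 9943) = √(-13600 - 9943) = √(-23543) = I*√23543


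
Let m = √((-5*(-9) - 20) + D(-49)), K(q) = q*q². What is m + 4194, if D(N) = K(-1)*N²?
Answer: 4194 + 6*I*√66 ≈ 4194.0 + 48.744*I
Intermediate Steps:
K(q) = q³
D(N) = -N² (D(N) = (-1)³*N² = -N²)
m = 6*I*√66 (m = √((-5*(-9) - 20) - 1*(-49)²) = √((45 - 20) - 1*2401) = √(25 - 2401) = √(-2376) = 6*I*√66 ≈ 48.744*I)
m + 4194 = 6*I*√66 + 4194 = 4194 + 6*I*√66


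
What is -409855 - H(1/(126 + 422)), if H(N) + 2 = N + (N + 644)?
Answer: -112476179/274 ≈ -4.1050e+5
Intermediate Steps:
H(N) = 642 + 2*N (H(N) = -2 + (N + (N + 644)) = -2 + (N + (644 + N)) = -2 + (644 + 2*N) = 642 + 2*N)
-409855 - H(1/(126 + 422)) = -409855 - (642 + 2/(126 + 422)) = -409855 - (642 + 2/548) = -409855 - (642 + 2*(1/548)) = -409855 - (642 + 1/274) = -409855 - 1*175909/274 = -409855 - 175909/274 = -112476179/274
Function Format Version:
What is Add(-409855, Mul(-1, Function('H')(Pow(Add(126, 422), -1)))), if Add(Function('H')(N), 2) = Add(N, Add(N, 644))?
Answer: Rational(-112476179, 274) ≈ -4.1050e+5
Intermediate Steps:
Function('H')(N) = Add(642, Mul(2, N)) (Function('H')(N) = Add(-2, Add(N, Add(N, 644))) = Add(-2, Add(N, Add(644, N))) = Add(-2, Add(644, Mul(2, N))) = Add(642, Mul(2, N)))
Add(-409855, Mul(-1, Function('H')(Pow(Add(126, 422), -1)))) = Add(-409855, Mul(-1, Add(642, Mul(2, Pow(Add(126, 422), -1))))) = Add(-409855, Mul(-1, Add(642, Mul(2, Pow(548, -1))))) = Add(-409855, Mul(-1, Add(642, Mul(2, Rational(1, 548))))) = Add(-409855, Mul(-1, Add(642, Rational(1, 274)))) = Add(-409855, Mul(-1, Rational(175909, 274))) = Add(-409855, Rational(-175909, 274)) = Rational(-112476179, 274)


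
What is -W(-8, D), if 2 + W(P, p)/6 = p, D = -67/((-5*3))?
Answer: -74/5 ≈ -14.800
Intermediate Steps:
D = 67/15 (D = -67/(-15) = -67*(-1/15) = 67/15 ≈ 4.4667)
W(P, p) = -12 + 6*p
-W(-8, D) = -(-12 + 6*(67/15)) = -(-12 + 134/5) = -1*74/5 = -74/5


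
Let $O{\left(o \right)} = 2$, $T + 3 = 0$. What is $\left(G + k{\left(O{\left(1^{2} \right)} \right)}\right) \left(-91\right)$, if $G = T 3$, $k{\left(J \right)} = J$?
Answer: $637$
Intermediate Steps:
$T = -3$ ($T = -3 + 0 = -3$)
$G = -9$ ($G = \left(-3\right) 3 = -9$)
$\left(G + k{\left(O{\left(1^{2} \right)} \right)}\right) \left(-91\right) = \left(-9 + 2\right) \left(-91\right) = \left(-7\right) \left(-91\right) = 637$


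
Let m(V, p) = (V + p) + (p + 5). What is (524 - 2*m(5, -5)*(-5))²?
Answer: 274576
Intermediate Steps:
m(V, p) = 5 + V + 2*p (m(V, p) = (V + p) + (5 + p) = 5 + V + 2*p)
(524 - 2*m(5, -5)*(-5))² = (524 - 2*(5 + 5 + 2*(-5))*(-5))² = (524 - 2*(5 + 5 - 10)*(-5))² = (524 - 2*0*(-5))² = (524 + 0*(-5))² = (524 + 0)² = 524² = 274576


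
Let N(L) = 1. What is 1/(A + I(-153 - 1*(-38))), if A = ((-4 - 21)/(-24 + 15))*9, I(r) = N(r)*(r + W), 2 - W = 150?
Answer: -1/238 ≈ -0.0042017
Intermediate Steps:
W = -148 (W = 2 - 1*150 = 2 - 150 = -148)
I(r) = -148 + r (I(r) = 1*(r - 148) = 1*(-148 + r) = -148 + r)
A = 25 (A = -25/(-9)*9 = -25*(-1/9)*9 = (25/9)*9 = 25)
1/(A + I(-153 - 1*(-38))) = 1/(25 + (-148 + (-153 - 1*(-38)))) = 1/(25 + (-148 + (-153 + 38))) = 1/(25 + (-148 - 115)) = 1/(25 - 263) = 1/(-238) = -1/238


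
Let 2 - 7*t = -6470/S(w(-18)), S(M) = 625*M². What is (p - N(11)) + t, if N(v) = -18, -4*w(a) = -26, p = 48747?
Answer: 7211171801/147875 ≈ 48765.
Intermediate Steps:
w(a) = 13/2 (w(a) = -¼*(-26) = 13/2)
t = 47426/147875 (t = 2/7 - (-6470)/(7*(625*(13/2)²)) = 2/7 - (-6470)/(7*(625*(169/4))) = 2/7 - (-6470)/(7*105625/4) = 2/7 - (-6470)*4/(7*105625) = 2/7 - ⅐*(-5176/21125) = 2/7 + 5176/147875 = 47426/147875 ≈ 0.32072)
(p - N(11)) + t = (48747 - 1*(-18)) + 47426/147875 = (48747 + 18) + 47426/147875 = 48765 + 47426/147875 = 7211171801/147875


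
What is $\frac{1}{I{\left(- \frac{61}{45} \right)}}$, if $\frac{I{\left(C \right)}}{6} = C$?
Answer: $- \frac{15}{122} \approx -0.12295$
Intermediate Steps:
$I{\left(C \right)} = 6 C$
$\frac{1}{I{\left(- \frac{61}{45} \right)}} = \frac{1}{6 \left(- \frac{61}{45}\right)} = \frac{1}{- \frac{122}{15}} = - \frac{15}{122}$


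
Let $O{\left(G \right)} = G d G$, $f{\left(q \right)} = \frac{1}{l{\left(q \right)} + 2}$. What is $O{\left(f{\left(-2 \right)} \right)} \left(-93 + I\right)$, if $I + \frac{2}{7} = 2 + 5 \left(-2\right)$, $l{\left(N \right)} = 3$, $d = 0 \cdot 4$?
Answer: $0$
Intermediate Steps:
$d = 0$
$f{\left(q \right)} = \frac{1}{5}$ ($f{\left(q \right)} = \frac{1}{3 + 2} = \frac{1}{5}$)
$O{\left(G \right)} = 0$ ($O{\left(G \right)} = G 0 G = 0 G = 0$)
$I = - \frac{58}{7}$ ($I = - \frac{2}{7} + \left(2 + 5 \left(-2\right)\right) = - \frac{2}{7} + \left(2 - 10\right) = - \frac{2}{7} - 8 = - \frac{58}{7} \approx -8.2857$)
$O{\left(f{\left(-2 \right)} \right)} \left(-93 + I\right) = 0 \left(-93 - \frac{58}{7}\right) = 0 \left(- \frac{709}{7}\right) = 0$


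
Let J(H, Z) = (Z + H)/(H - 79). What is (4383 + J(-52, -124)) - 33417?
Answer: -3803278/131 ≈ -29033.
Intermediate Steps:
J(H, Z) = (H + Z)/(-79 + H)
(4383 + J(-52, -124)) - 33417 = (4383 + (-52 - 124)/(-79 - 52)) - 33417 = (4383 - 176/(-131)) - 33417 = (4383 - 1/131*(-176)) - 33417 = (4383 + 176/131) - 33417 = 574349/131 - 33417 = -3803278/131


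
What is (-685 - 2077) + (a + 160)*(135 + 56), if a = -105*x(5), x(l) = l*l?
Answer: -473577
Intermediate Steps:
x(l) = l²
a = -2625 (a = -105*5² = -105*25 = -2625)
(-685 - 2077) + (a + 160)*(135 + 56) = (-685 - 2077) + (-2625 + 160)*(135 + 56) = -2762 - 2465*191 = -2762 - 470815 = -473577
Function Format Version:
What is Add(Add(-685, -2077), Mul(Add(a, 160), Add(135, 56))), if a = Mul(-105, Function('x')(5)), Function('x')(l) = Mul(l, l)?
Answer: -473577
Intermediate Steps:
Function('x')(l) = Pow(l, 2)
a = -2625 (a = Mul(-105, Pow(5, 2)) = Mul(-105, 25) = -2625)
Add(Add(-685, -2077), Mul(Add(a, 160), Add(135, 56))) = Add(Add(-685, -2077), Mul(Add(-2625, 160), Add(135, 56))) = Add(-2762, Mul(-2465, 191)) = Add(-2762, -470815) = -473577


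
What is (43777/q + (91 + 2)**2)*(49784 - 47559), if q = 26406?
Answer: 508255127975/26406 ≈ 1.9248e+7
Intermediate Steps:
(43777/q + (91 + 2)**2)*(49784 - 47559) = (43777/26406 + (91 + 2)**2)*(49784 - 47559) = (43777*(1/26406) + 93**2)*2225 = (43777/26406 + 8649)*2225 = (228429271/26406)*2225 = 508255127975/26406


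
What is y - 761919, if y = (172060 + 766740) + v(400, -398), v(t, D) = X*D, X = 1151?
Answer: -281217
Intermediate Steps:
v(t, D) = 1151*D
y = 480702 (y = (172060 + 766740) + 1151*(-398) = 938800 - 458098 = 480702)
y - 761919 = 480702 - 761919 = -281217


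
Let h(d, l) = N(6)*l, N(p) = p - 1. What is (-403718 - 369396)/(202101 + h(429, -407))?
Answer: -386557/100033 ≈ -3.8643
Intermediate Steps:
N(p) = -1 + p
h(d, l) = 5*l (h(d, l) = (-1 + 6)*l = 5*l)
(-403718 - 369396)/(202101 + h(429, -407)) = (-403718 - 369396)/(202101 + 5*(-407)) = -773114/(202101 - 2035) = -773114/200066 = -773114*1/200066 = -386557/100033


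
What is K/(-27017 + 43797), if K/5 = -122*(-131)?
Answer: 7991/1678 ≈ 4.7622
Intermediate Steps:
K = 79910 (K = 5*(-122*(-131)) = 5*15982 = 79910)
K/(-27017 + 43797) = 79910/(-27017 + 43797) = 79910/16780 = 79910*(1/16780) = 7991/1678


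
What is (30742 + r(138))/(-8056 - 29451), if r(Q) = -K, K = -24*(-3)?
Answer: -30670/37507 ≈ -0.81771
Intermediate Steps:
K = 72
r(Q) = -72 (r(Q) = -1*72 = -72)
(30742 + r(138))/(-8056 - 29451) = (30742 - 72)/(-8056 - 29451) = 30670/(-37507) = 30670*(-1/37507) = -30670/37507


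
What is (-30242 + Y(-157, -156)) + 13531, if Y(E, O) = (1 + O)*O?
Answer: 7469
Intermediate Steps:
Y(E, O) = O*(1 + O)
(-30242 + Y(-157, -156)) + 13531 = (-30242 - 156*(1 - 156)) + 13531 = (-30242 - 156*(-155)) + 13531 = (-30242 + 24180) + 13531 = -6062 + 13531 = 7469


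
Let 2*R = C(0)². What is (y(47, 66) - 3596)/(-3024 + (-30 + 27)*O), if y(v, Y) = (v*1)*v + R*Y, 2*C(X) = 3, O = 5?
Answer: 5251/12156 ≈ 0.43197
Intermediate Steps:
C(X) = 3/2 (C(X) = (½)*3 = 3/2)
R = 9/8 (R = (3/2)²/2 = (½)*(9/4) = 9/8 ≈ 1.1250)
y(v, Y) = v² + 9*Y/8 (y(v, Y) = (v*1)*v + 9*Y/8 = v*v + 9*Y/8 = v² + 9*Y/8)
(y(47, 66) - 3596)/(-3024 + (-30 + 27)*O) = ((47² + (9/8)*66) - 3596)/(-3024 + (-30 + 27)*5) = ((2209 + 297/4) - 3596)/(-3024 - 3*5) = (9133/4 - 3596)/(-3024 - 15) = -5251/4/(-3039) = -5251/4*(-1/3039) = 5251/12156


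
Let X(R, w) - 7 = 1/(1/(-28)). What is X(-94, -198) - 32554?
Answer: -32575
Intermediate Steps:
X(R, w) = -21 (X(R, w) = 7 + 1/(1/(-28)) = 7 + 1/(-1/28) = 7 - 28 = -21)
X(-94, -198) - 32554 = -21 - 32554 = -32575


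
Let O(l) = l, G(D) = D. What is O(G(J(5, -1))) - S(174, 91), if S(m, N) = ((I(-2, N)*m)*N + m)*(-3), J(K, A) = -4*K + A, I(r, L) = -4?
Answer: -189507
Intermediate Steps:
J(K, A) = A - 4*K
S(m, N) = -3*m + 12*N*m (S(m, N) = ((-4*m)*N + m)*(-3) = (-4*N*m + m)*(-3) = (m - 4*N*m)*(-3) = -3*m + 12*N*m)
O(G(J(5, -1))) - S(174, 91) = (-1 - 4*5) - 3*174*(-1 + 4*91) = (-1 - 20) - 3*174*(-1 + 364) = -21 - 3*174*363 = -21 - 1*189486 = -21 - 189486 = -189507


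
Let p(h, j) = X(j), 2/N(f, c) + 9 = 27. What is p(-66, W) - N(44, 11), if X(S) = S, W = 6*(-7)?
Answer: -379/9 ≈ -42.111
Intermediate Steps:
N(f, c) = 1/9 (N(f, c) = 2/(-9 + 27) = 2/18 = 2*(1/18) = 1/9)
W = -42
p(h, j) = j
p(-66, W) - N(44, 11) = -42 - 1*1/9 = -42 - 1/9 = -379/9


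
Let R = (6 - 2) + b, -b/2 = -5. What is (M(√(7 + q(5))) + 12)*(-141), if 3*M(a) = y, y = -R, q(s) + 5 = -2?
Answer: -1034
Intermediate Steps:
b = 10 (b = -2*(-5) = 10)
q(s) = -7 (q(s) = -5 - 2 = -7)
R = 14 (R = (6 - 2) + 10 = 4 + 10 = 14)
y = -14 (y = -1*14 = -14)
M(a) = -14/3 (M(a) = (⅓)*(-14) = -14/3)
(M(√(7 + q(5))) + 12)*(-141) = (-14/3 + 12)*(-141) = (22/3)*(-141) = -1034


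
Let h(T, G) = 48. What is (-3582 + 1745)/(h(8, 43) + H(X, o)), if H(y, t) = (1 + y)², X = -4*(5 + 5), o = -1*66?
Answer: -1837/1569 ≈ -1.1708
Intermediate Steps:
o = -66
X = -40 (X = -4*10 = -40)
(-3582 + 1745)/(h(8, 43) + H(X, o)) = (-3582 + 1745)/(48 + (1 - 40)²) = -1837/(48 + (-39)²) = -1837/(48 + 1521) = -1837/1569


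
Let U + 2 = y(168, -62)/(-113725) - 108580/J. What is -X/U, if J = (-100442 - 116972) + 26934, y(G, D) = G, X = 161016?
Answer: 174399150770400/1550420807 ≈ 1.1249e+5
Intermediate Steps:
J = -190480 (J = -217414 + 26934 = -190480)
U = -1550420807/1083116900 (U = -2 + (168/(-113725) - 108580/(-190480)) = -2 + (168*(-1/113725) - 108580*(-1/190480)) = -2 + (-168/113725 + 5429/9524) = -2 + 615812993/1083116900 = -1550420807/1083116900 ≈ -1.4314)
-X/U = -161016/(-1550420807/1083116900) = -161016*(-1083116900)/1550420807 = -1*(-174399150770400/1550420807) = 174399150770400/1550420807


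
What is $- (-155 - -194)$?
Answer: $-39$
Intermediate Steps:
$- (-155 - -194) = - (-155 + 194) = \left(-1\right) 39 = -39$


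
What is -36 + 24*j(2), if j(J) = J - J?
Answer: -36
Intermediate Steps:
j(J) = 0
-36 + 24*j(2) = -36 + 24*0 = -36 + 0 = -36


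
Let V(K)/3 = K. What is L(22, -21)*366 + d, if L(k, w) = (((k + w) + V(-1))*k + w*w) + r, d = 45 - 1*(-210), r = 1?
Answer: 145923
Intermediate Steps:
d = 255 (d = 45 + 210 = 255)
V(K) = 3*K
L(k, w) = 1 + w² + k*(-3 + k + w) (L(k, w) = (((k + w) + 3*(-1))*k + w*w) + 1 = (((k + w) - 3)*k + w²) + 1 = ((-3 + k + w)*k + w²) + 1 = (k*(-3 + k + w) + w²) + 1 = (w² + k*(-3 + k + w)) + 1 = 1 + w² + k*(-3 + k + w))
L(22, -21)*366 + d = (1 + 22² + (-21)² - 3*22 + 22*(-21))*366 + 255 = (1 + 484 + 441 - 66 - 462)*366 + 255 = 398*366 + 255 = 145668 + 255 = 145923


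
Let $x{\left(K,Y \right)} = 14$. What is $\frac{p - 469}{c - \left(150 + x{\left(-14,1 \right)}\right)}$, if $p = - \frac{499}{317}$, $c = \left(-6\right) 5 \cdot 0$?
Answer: $\frac{37293}{12997} \approx 2.8694$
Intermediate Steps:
$c = 0$ ($c = \left(-30\right) 0 = 0$)
$p = - \frac{499}{317}$ ($p = \left(-499\right) \frac{1}{317} = - \frac{499}{317} \approx -1.5741$)
$\frac{p - 469}{c - \left(150 + x{\left(-14,1 \right)}\right)} = \frac{- \frac{499}{317} - 469}{0 - 164} = - \frac{149172}{317 \left(0 - 164\right)} = - \frac{149172}{317 \left(-164\right)} = \left(- \frac{149172}{317}\right) \left(- \frac{1}{164}\right) = \frac{37293}{12997}$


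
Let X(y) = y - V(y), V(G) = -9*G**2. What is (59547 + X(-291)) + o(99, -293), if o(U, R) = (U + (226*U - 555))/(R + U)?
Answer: 79663386/97 ≈ 8.2127e+5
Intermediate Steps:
o(U, R) = (-555 + 227*U)/(R + U) (o(U, R) = (U + (-555 + 226*U))/(R + U) = (-555 + 227*U)/(R + U))
X(y) = y + 9*y**2 (X(y) = y - (-9)*y**2 = y + 9*y**2)
(59547 + X(-291)) + o(99, -293) = (59547 - 291*(1 + 9*(-291))) + (-555 + 227*99)/(-293 + 99) = (59547 - 291*(1 - 2619)) + (-555 + 22473)/(-194) = (59547 - 291*(-2618)) - 1/194*21918 = (59547 + 761838) - 10959/97 = 821385 - 10959/97 = 79663386/97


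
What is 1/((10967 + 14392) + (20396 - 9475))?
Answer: 1/36280 ≈ 2.7563e-5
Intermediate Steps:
1/((10967 + 14392) + (20396 - 9475)) = 1/(25359 + 10921) = 1/36280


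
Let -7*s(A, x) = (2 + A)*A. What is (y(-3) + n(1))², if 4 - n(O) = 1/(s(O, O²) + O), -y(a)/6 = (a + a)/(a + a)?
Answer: 225/16 ≈ 14.063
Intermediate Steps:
y(a) = -6 (y(a) = -6*(a + a)/(a + a) = -6*2*a/(2*a) = -6*2*a*1/(2*a) = -6*1 = -6)
s(A, x) = -A*(2 + A)/7 (s(A, x) = -(2 + A)*A/7 = -A*(2 + A)/7)
n(O) = 4 - 1/(O - O*(2 + O)/7) (n(O) = 4 - 1/(-O*(2 + O)/7 + O) = 4 - 1/(O - O*(2 + O)/7))
(y(-3) + n(1))² = (-6 + (7 - 20*1 + 4*1²)/(1*(-5 + 1)))² = (-6 + 1*(7 - 20 + 4*1)/(-4))² = (-6 + 1*(-¼)*(7 - 20 + 4))² = (-6 + 1*(-¼)*(-9))² = (-6 + 9/4)² = (-15/4)² = 225/16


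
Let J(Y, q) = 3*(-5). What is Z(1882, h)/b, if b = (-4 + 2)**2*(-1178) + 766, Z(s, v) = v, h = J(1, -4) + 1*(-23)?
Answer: 19/1973 ≈ 0.0096300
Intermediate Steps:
J(Y, q) = -15
h = -38 (h = -15 + 1*(-23) = -15 - 23 = -38)
b = -3946 (b = (-2)**2*(-1178) + 766 = 4*(-1178) + 766 = -4712 + 766 = -3946)
Z(1882, h)/b = -38/(-3946) = -38*(-1/3946) = 19/1973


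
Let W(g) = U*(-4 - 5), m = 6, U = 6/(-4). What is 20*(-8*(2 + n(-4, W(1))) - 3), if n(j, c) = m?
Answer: -1340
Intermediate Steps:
U = -3/2 (U = 6*(-¼) = -3/2 ≈ -1.5000)
W(g) = 27/2 (W(g) = -3*(-4 - 5)/2 = -3/2*(-9) = 27/2)
n(j, c) = 6
20*(-8*(2 + n(-4, W(1))) - 3) = 20*(-8*(2 + 6) - 3) = 20*(-8*8 - 3) = 20*(-64 - 3) = 20*(-67) = -1340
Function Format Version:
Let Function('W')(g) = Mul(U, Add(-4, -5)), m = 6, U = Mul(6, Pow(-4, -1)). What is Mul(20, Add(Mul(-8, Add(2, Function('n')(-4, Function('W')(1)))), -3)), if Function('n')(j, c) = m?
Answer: -1340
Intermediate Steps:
U = Rational(-3, 2) (U = Mul(6, Rational(-1, 4)) = Rational(-3, 2) ≈ -1.5000)
Function('W')(g) = Rational(27, 2) (Function('W')(g) = Mul(Rational(-3, 2), Add(-4, -5)) = Mul(Rational(-3, 2), -9) = Rational(27, 2))
Function('n')(j, c) = 6
Mul(20, Add(Mul(-8, Add(2, Function('n')(-4, Function('W')(1)))), -3)) = Mul(20, Add(Mul(-8, Add(2, 6)), -3)) = Mul(20, Add(Mul(-8, 8), -3)) = Mul(20, Add(-64, -3)) = Mul(20, -67) = -1340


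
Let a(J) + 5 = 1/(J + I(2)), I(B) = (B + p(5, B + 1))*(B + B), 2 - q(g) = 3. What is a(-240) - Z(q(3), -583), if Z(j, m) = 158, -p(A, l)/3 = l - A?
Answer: -33905/208 ≈ -163.00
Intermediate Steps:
p(A, l) = -3*l + 3*A (p(A, l) = -3*(l - A) = -3*l + 3*A)
q(g) = -1 (q(g) = 2 - 1*3 = 2 - 3 = -1)
I(B) = 2*B*(12 - 2*B) (I(B) = (B + (-3*(B + 1) + 3*5))*(B + B) = (B + (-3*(1 + B) + 15))*(2*B) = (B + ((-3 - 3*B) + 15))*(2*B) = (B + (12 - 3*B))*(2*B) = (12 - 2*B)*(2*B) = 2*B*(12 - 2*B))
a(J) = -5 + 1/(32 + J) (a(J) = -5 + 1/(J + 4*2*(6 - 1*2)) = -5 + 1/(J + 4*2*(6 - 2)) = -5 + 1/(J + 4*2*4) = -5 + 1/(J + 32) = -5 + 1/(32 + J))
a(-240) - Z(q(3), -583) = (-159 - 5*(-240))/(32 - 240) - 1*158 = (-159 + 1200)/(-208) - 158 = -1/208*1041 - 158 = -1041/208 - 158 = -33905/208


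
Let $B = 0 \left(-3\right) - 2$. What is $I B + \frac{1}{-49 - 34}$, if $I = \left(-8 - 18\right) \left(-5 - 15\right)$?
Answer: $- \frac{86321}{83} \approx -1040.0$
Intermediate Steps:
$I = 520$ ($I = \left(-26\right) \left(-20\right) = 520$)
$B = -2$ ($B = 0 - 2 = -2$)
$I B + \frac{1}{-49 - 34} = 520 \left(-2\right) + \frac{1}{-49 - 34} = -1040 + \frac{1}{-83} = -1040 - \frac{1}{83} = - \frac{86321}{83}$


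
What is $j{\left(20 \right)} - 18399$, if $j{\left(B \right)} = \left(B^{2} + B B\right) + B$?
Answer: $-17579$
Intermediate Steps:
$j{\left(B \right)} = B + 2 B^{2}$ ($j{\left(B \right)} = \left(B^{2} + B^{2}\right) + B = 2 B^{2} + B = B + 2 B^{2}$)
$j{\left(20 \right)} - 18399 = 20 \left(1 + 2 \cdot 20\right) - 18399 = 20 \left(1 + 40\right) - 18399 = 20 \cdot 41 - 18399 = 820 - 18399 = -17579$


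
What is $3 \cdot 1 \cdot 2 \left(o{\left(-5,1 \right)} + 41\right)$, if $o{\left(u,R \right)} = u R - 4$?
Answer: $192$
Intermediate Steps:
$o{\left(u,R \right)} = -4 + R u$ ($o{\left(u,R \right)} = R u - 4 = -4 + R u$)
$3 \cdot 1 \cdot 2 \left(o{\left(-5,1 \right)} + 41\right) = 3 \cdot 1 \cdot 2 \left(\left(-4 + 1 \left(-5\right)\right) + 41\right) = 3 \cdot 2 \left(\left(-4 - 5\right) + 41\right) = 6 \left(-9 + 41\right) = 6 \cdot 32 = 192$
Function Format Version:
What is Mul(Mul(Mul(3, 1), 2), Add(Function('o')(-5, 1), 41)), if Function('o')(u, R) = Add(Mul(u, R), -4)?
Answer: 192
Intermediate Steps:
Function('o')(u, R) = Add(-4, Mul(R, u)) (Function('o')(u, R) = Add(Mul(R, u), -4) = Add(-4, Mul(R, u)))
Mul(Mul(Mul(3, 1), 2), Add(Function('o')(-5, 1), 41)) = Mul(Mul(Mul(3, 1), 2), Add(Add(-4, Mul(1, -5)), 41)) = Mul(Mul(3, 2), Add(Add(-4, -5), 41)) = Mul(6, Add(-9, 41)) = Mul(6, 32) = 192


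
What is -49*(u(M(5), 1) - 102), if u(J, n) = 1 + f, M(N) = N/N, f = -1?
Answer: 4998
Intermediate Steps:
M(N) = 1
u(J, n) = 0 (u(J, n) = 1 - 1 = 0)
-49*(u(M(5), 1) - 102) = -49*(0 - 102) = -49*(-102) = 4998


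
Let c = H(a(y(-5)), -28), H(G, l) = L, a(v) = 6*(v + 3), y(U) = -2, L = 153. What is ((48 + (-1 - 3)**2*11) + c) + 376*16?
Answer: 6393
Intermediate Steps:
a(v) = 18 + 6*v (a(v) = 6*(3 + v) = 18 + 6*v)
H(G, l) = 153
c = 153
((48 + (-1 - 3)**2*11) + c) + 376*16 = ((48 + (-1 - 3)**2*11) + 153) + 376*16 = ((48 + (-4)**2*11) + 153) + 6016 = ((48 + 16*11) + 153) + 6016 = ((48 + 176) + 153) + 6016 = (224 + 153) + 6016 = 377 + 6016 = 6393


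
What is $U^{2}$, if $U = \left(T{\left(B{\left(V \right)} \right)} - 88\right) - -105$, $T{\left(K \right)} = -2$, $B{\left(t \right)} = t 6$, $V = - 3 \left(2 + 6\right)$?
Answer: $225$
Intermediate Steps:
$V = -24$ ($V = \left(-3\right) 8 = -24$)
$B{\left(t \right)} = 6 t$
$U = 15$ ($U = \left(-2 - 88\right) - -105 = -90 + 105 = 15$)
$U^{2} = 15^{2} = 225$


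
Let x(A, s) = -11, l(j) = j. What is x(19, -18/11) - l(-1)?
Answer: -10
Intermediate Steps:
x(19, -18/11) - l(-1) = -11 - 1*(-1) = -11 + 1 = -10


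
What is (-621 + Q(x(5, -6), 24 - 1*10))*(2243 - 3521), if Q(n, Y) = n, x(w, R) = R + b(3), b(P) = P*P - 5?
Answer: 796194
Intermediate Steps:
b(P) = -5 + P**2 (b(P) = P**2 - 5 = -5 + P**2)
x(w, R) = 4 + R (x(w, R) = R + (-5 + 3**2) = R + (-5 + 9) = R + 4 = 4 + R)
(-621 + Q(x(5, -6), 24 - 1*10))*(2243 - 3521) = (-621 + (4 - 6))*(2243 - 3521) = (-621 - 2)*(-1278) = -623*(-1278) = 796194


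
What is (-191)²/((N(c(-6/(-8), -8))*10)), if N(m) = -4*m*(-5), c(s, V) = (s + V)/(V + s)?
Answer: 36481/200 ≈ 182.41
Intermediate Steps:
c(s, V) = 1 (c(s, V) = (V + s)/(V + s) = 1)
N(m) = 20*m
(-191)²/((N(c(-6/(-8), -8))*10)) = (-191)²/(((20*1)*10)) = 36481/((20*10)) = 36481/200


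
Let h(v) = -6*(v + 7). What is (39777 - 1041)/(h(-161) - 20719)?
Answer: -38736/19795 ≈ -1.9569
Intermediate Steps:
h(v) = -42 - 6*v (h(v) = -6*(7 + v) = -42 - 6*v)
(39777 - 1041)/(h(-161) - 20719) = (39777 - 1041)/((-42 - 6*(-161)) - 20719) = 38736/((-42 + 966) - 20719) = 38736/(924 - 20719) = 38736/(-19795) = 38736*(-1/19795) = -38736/19795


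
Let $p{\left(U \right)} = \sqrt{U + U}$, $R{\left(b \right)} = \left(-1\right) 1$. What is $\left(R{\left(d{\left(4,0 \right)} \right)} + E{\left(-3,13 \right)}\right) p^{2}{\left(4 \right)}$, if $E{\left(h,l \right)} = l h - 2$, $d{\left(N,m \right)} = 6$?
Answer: $-336$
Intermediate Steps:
$R{\left(b \right)} = -1$
$E{\left(h,l \right)} = -2 + h l$ ($E{\left(h,l \right)} = h l - 2 = -2 + h l$)
$p{\left(U \right)} = \sqrt{2} \sqrt{U}$ ($p{\left(U \right)} = \sqrt{2 U} = \sqrt{2} \sqrt{U}$)
$\left(R{\left(d{\left(4,0 \right)} \right)} + E{\left(-3,13 \right)}\right) p^{2}{\left(4 \right)} = \left(-1 - 41\right) \left(\sqrt{2} \sqrt{4}\right)^{2} = \left(-1 - 41\right) \left(\sqrt{2} \cdot 2\right)^{2} = \left(-1 - 41\right) \left(2 \sqrt{2}\right)^{2} = \left(-42\right) 8 = -336$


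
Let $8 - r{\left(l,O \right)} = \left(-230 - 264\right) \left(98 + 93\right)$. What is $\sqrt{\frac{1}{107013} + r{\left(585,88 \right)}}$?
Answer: $\frac{\sqrt{1080613069138191}}{107013} \approx 307.18$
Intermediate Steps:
$r{\left(l,O \right)} = 94362$ ($r{\left(l,O \right)} = 8 - \left(-230 - 264\right) \left(98 + 93\right) = 8 - \left(-494\right) 191 = 8 - -94354 = 8 + 94354 = 94362$)
$\sqrt{\frac{1}{107013} + r{\left(585,88 \right)}} = \sqrt{\frac{1}{107013} + 94362} = \sqrt{\frac{10097960707}{107013}} = \frac{\sqrt{1080613069138191}}{107013}$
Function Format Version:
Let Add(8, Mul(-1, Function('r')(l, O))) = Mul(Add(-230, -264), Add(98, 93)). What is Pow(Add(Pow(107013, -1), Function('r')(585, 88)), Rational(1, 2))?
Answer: Mul(Rational(1, 107013), Pow(1080613069138191, Rational(1, 2))) ≈ 307.18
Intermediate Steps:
Function('r')(l, O) = 94362 (Function('r')(l, O) = Add(8, Mul(-1, Mul(Add(-230, -264), Add(98, 93)))) = Add(8, Mul(-1, Mul(-494, 191))) = Add(8, Mul(-1, -94354)) = Add(8, 94354) = 94362)
Pow(Add(Pow(107013, -1), Function('r')(585, 88)), Rational(1, 2)) = Pow(Add(Pow(107013, -1), 94362), Rational(1, 2)) = Pow(Add(Rational(1, 107013), 94362), Rational(1, 2)) = Pow(Rational(10097960707, 107013), Rational(1, 2)) = Mul(Rational(1, 107013), Pow(1080613069138191, Rational(1, 2)))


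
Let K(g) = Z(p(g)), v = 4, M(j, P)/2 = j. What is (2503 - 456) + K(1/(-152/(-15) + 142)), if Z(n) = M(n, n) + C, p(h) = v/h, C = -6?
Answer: 48871/15 ≈ 3258.1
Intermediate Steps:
M(j, P) = 2*j
p(h) = 4/h
Z(n) = -6 + 2*n (Z(n) = 2*n - 6 = -6 + 2*n)
K(g) = -6 + 8/g (K(g) = -6 + 2*(4/g) = -6 + 8/g)
(2503 - 456) + K(1/(-152/(-15) + 142)) = (2503 - 456) + (-6 + 8/(1/(-152/(-15) + 142))) = 2047 + (-6 + 8/(1/(-152*(-1/15) + 142))) = 2047 + (-6 + 8/(1/(152/15 + 142))) = 2047 + (-6 + 8/(1/(2282/15))) = 2047 + (-6 + 8/(15/2282)) = 2047 + (-6 + 8*(2282/15)) = 2047 + (-6 + 18256/15) = 2047 + 18166/15 = 48871/15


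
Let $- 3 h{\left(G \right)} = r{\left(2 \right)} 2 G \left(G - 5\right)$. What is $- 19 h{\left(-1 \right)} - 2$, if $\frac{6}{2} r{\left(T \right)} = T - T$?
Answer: $-2$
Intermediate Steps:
$r{\left(T \right)} = 0$ ($r{\left(T \right)} = \frac{T - T}{3} = \frac{1}{3} \cdot 0 = 0$)
$h{\left(G \right)} = 0$ ($h{\left(G \right)} = - \frac{0 \cdot 2 G \left(G - 5\right)}{3} = - \frac{0 G \left(-5 + G\right)}{3} = \left(- \frac{1}{3}\right) 0 = 0$)
$- 19 h{\left(-1 \right)} - 2 = \left(-19\right) 0 - 2 = 0 - 2 = -2$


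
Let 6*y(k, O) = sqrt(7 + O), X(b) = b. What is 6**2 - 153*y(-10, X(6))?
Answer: 36 - 51*sqrt(13)/2 ≈ -55.942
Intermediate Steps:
y(k, O) = sqrt(7 + O)/6
6**2 - 153*y(-10, X(6)) = 6**2 - 51*sqrt(7 + 6)/2 = 36 - 51*sqrt(13)/2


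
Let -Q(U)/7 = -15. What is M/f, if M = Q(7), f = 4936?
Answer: 105/4936 ≈ 0.021272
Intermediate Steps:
Q(U) = 105 (Q(U) = -7*(-15) = 105)
M = 105
M/f = 105/4936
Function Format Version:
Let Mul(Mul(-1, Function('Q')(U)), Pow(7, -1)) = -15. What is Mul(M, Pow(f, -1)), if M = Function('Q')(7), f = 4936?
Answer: Rational(105, 4936) ≈ 0.021272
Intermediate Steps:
Function('Q')(U) = 105 (Function('Q')(U) = Mul(-7, -15) = 105)
M = 105
Mul(M, Pow(f, -1)) = Mul(105, Pow(4936, -1)) = Mul(105, Rational(1, 4936)) = Rational(105, 4936)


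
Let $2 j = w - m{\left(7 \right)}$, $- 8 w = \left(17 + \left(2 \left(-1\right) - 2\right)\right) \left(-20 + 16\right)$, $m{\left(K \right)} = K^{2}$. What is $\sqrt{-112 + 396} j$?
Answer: $- \frac{85 \sqrt{71}}{2} \approx -358.11$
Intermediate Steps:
$w = \frac{13}{2}$ ($w = - \frac{\left(17 + \left(2 \left(-1\right) - 2\right)\right) \left(-20 + 16\right)}{8} = - \frac{\left(17 - 4\right) \left(-4\right)}{8} = - \frac{13 \left(-4\right)}{8} = \left(- \frac{1}{8}\right) \left(-52\right) = \frac{13}{2} \approx 6.5$)
$j = - \frac{85}{4}$ ($j = \frac{\frac{13}{2} - 7^{2}}{2} = \frac{\frac{13}{2} - 49}{2} = \frac{1}{2} \left(- \frac{85}{2}\right) = - \frac{85}{4} \approx -21.25$)
$\sqrt{-112 + 396} j = \sqrt{-112 + 396} \left(- \frac{85}{4}\right) = \sqrt{284} \left(- \frac{85}{4}\right) = 2 \sqrt{71} \left(- \frac{85}{4}\right) = - \frac{85 \sqrt{71}}{2}$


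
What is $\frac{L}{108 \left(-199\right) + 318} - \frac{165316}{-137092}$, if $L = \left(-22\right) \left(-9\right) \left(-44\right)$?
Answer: $\frac{195614437}{120949417} \approx 1.6173$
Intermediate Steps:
$L = -8712$ ($L = 198 \left(-44\right) = -8712$)
$\frac{L}{108 \left(-199\right) + 318} - \frac{165316}{-137092} = - \frac{8712}{108 \left(-199\right) + 318} - \frac{165316}{-137092} = - \frac{8712}{-21492 + 318} - - \frac{41329}{34273} = - \frac{8712}{-21174} + \frac{41329}{34273} = \left(-8712\right) \left(- \frac{1}{21174}\right) + \frac{41329}{34273} = \frac{1452}{3529} + \frac{41329}{34273} = \frac{195614437}{120949417}$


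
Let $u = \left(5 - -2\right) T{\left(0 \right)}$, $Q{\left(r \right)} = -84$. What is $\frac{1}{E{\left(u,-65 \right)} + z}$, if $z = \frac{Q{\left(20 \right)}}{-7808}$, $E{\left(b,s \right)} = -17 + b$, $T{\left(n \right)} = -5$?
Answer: $- \frac{1952}{101483} \approx -0.019235$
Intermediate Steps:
$u = -35$ ($u = \left(5 - -2\right) \left(-5\right) = \left(5 + 2\right) \left(-5\right) = 7 \left(-5\right) = -35$)
$z = \frac{21}{1952}$ ($z = - \frac{84}{-7808} = \left(-84\right) \left(- \frac{1}{7808}\right) = \frac{21}{1952} \approx 0.010758$)
$\frac{1}{E{\left(u,-65 \right)} + z} = \frac{1}{\left(-17 - 35\right) + \frac{21}{1952}} = \frac{1}{-52 + \frac{21}{1952}} = \frac{1}{- \frac{101483}{1952}} = - \frac{1952}{101483}$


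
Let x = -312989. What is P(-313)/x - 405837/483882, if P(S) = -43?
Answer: -42333903289/50483247766 ≈ -0.83857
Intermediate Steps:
P(-313)/x - 405837/483882 = -43/(-312989) - 405837/483882 = -43*(-1/312989) - 405837*1/483882 = 43/312989 - 135279/161294 = -42333903289/50483247766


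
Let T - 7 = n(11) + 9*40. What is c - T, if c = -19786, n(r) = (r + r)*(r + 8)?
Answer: -20571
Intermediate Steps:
n(r) = 2*r*(8 + r) (n(r) = (2*r)*(8 + r) = 2*r*(8 + r))
T = 785 (T = 7 + (2*11*(8 + 11) + 9*40) = 7 + (2*11*19 + 360) = 7 + (418 + 360) = 7 + 778 = 785)
c - T = -19786 - 1*785 = -19786 - 785 = -20571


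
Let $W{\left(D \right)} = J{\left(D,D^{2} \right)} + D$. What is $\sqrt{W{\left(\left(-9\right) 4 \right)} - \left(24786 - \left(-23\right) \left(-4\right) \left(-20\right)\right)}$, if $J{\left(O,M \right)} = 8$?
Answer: $i \sqrt{26654} \approx 163.26 i$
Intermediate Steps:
$W{\left(D \right)} = 8 + D$
$\sqrt{W{\left(\left(-9\right) 4 \right)} - \left(24786 - \left(-23\right) \left(-4\right) \left(-20\right)\right)} = \sqrt{\left(8 - 36\right) - \left(24786 - \left(-23\right) \left(-4\right) \left(-20\right)\right)} = \sqrt{\left(8 - 36\right) + \left(92 \left(-20\right) - 24786\right)} = \sqrt{-28 - 26626} = \sqrt{-26654} = i \sqrt{26654}$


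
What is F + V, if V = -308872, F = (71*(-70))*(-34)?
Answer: -139892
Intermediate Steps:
F = 168980 (F = -4970*(-34) = 168980)
F + V = 168980 - 308872 = -139892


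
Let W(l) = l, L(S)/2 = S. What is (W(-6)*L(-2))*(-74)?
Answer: -1776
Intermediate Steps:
L(S) = 2*S
(W(-6)*L(-2))*(-74) = -12*(-2)*(-74) = -6*(-4)*(-74) = 24*(-74) = -1776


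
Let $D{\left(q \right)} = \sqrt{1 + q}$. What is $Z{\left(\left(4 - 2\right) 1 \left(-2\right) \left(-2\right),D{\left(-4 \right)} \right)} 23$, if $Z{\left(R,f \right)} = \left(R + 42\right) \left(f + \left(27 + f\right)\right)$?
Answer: $31050 + 2300 i \sqrt{3} \approx 31050.0 + 3983.7 i$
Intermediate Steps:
$Z{\left(R,f \right)} = \left(27 + 2 f\right) \left(42 + R\right)$ ($Z{\left(R,f \right)} = \left(42 + R\right) \left(27 + 2 f\right) = \left(27 + 2 f\right) \left(42 + R\right)$)
$Z{\left(\left(4 - 2\right) 1 \left(-2\right) \left(-2\right),D{\left(-4 \right)} \right)} 23 = \left(1134 + 27 \left(4 - 2\right) 1 \left(-2\right) \left(-2\right) + 84 \sqrt{1 - 4} + 2 \left(4 - 2\right) 1 \left(-2\right) \left(-2\right) \sqrt{1 - 4}\right) 23 = \left(1134 + 27 \cdot 2 \cdot 1 \left(-2\right) \left(-2\right) + 84 \sqrt{-3} + 2 \cdot 2 \cdot 1 \left(-2\right) \left(-2\right) \sqrt{-3}\right) 23 = \left(1134 + 27 \cdot 2 \left(-2\right) \left(-2\right) + 84 i \sqrt{3} + 2 \cdot 2 \left(-2\right) \left(-2\right) i \sqrt{3}\right) 23 = \left(1134 + 27 \left(\left(-4\right) \left(-2\right)\right) + 84 i \sqrt{3} + 2 \left(\left(-4\right) \left(-2\right)\right) i \sqrt{3}\right) 23 = \left(1134 + 27 \cdot 8 + 84 i \sqrt{3} + 2 \cdot 8 i \sqrt{3}\right) 23 = \left(1134 + 216 + 84 i \sqrt{3} + 16 i \sqrt{3}\right) 23 = \left(1350 + 100 i \sqrt{3}\right) 23 = 31050 + 2300 i \sqrt{3}$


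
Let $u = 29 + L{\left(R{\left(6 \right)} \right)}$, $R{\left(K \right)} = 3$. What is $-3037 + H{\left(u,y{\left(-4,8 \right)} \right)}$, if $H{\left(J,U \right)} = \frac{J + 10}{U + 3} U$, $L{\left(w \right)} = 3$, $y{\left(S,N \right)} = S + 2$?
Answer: $-3121$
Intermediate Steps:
$y{\left(S,N \right)} = 2 + S$
$u = 32$ ($u = 29 + 3 = 32$)
$H{\left(J,U \right)} = \frac{U \left(10 + J\right)}{3 + U}$ ($H{\left(J,U \right)} = \frac{10 + J}{3 + U} U = \frac{U \left(10 + J\right)}{3 + U}$)
$-3037 + H{\left(u,y{\left(-4,8 \right)} \right)} = -3037 + \frac{\left(2 - 4\right) \left(10 + 32\right)}{3 + \left(2 - 4\right)} = -3037 - 2 \frac{1}{3 - 2} \cdot 42 = -3037 - 2 \cdot 1^{-1} \cdot 42 = -3037 - 2 \cdot 42 = -3037 - 84 = -3121$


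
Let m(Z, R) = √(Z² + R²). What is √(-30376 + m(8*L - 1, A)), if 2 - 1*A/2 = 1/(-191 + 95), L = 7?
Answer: √(-4374144 + 3*√7006849)/12 ≈ 174.13*I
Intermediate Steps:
A = 193/48 (A = 4 - 2/(-191 + 95) = 4 - 2/(-96) = 4 - 2*(-1/96) = 4 + 1/48 = 193/48 ≈ 4.0208)
m(Z, R) = √(R² + Z²)
√(-30376 + m(8*L - 1, A)) = √(-30376 + √((193/48)² + (8*7 - 1)²)) = √(-30376 + √(37249/2304 + (56 - 1)²)) = √(-30376 + √(37249/2304 + 55²)) = √(-30376 + √(37249/2304 + 3025)) = √(-30376 + √(7006849/2304)) = √(-30376 + √7006849/48)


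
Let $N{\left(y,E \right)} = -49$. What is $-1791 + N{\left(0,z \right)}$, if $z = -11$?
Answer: $-1840$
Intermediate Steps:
$-1791 + N{\left(0,z \right)} = -1791 - 49 = -1840$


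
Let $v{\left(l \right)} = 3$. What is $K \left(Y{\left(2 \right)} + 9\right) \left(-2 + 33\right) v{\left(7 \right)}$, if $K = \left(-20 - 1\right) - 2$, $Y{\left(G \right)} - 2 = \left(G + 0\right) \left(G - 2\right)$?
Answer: $-23529$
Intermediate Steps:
$Y{\left(G \right)} = 2 + G \left(-2 + G\right)$ ($Y{\left(G \right)} = 2 + \left(G + 0\right) \left(G - 2\right) = 2 + G \left(-2 + G\right)$)
$K = -23$ ($K = -21 - 2 = -23$)
$K \left(Y{\left(2 \right)} + 9\right) \left(-2 + 33\right) v{\left(7 \right)} = - 23 \left(\left(2 + 2^{2} - 4\right) + 9\right) \left(-2 + 33\right) 3 = - 23 \left(\left(2 + 4 - 4\right) + 9\right) 31 \cdot 3 = - 23 \left(2 + 9\right) 31 \cdot 3 = - 23 \cdot 11 \cdot 31 \cdot 3 = \left(-23\right) 341 \cdot 3 = \left(-7843\right) 3 = -23529$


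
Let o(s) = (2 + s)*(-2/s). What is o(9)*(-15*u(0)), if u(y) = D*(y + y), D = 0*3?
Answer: 0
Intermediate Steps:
D = 0
o(s) = -2*(2 + s)/s
u(y) = 0 (u(y) = 0*(y + y) = 0*(2*y) = 0)
o(9)*(-15*u(0)) = (-2 - 4/9)*(-15*0) = (-2 - 4*⅑)*0 = (-2 - 4/9)*0 = -22/9*0 = 0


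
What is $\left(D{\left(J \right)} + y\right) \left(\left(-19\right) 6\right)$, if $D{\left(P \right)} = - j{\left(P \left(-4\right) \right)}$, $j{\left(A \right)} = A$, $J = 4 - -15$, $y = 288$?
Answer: $-41496$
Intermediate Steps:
$J = 19$ ($J = 4 + 15 = 19$)
$D{\left(P \right)} = 4 P$ ($D{\left(P \right)} = - P \left(-4\right) = - \left(-4\right) P = 4 P$)
$\left(D{\left(J \right)} + y\right) \left(\left(-19\right) 6\right) = \left(4 \cdot 19 + 288\right) \left(\left(-19\right) 6\right) = \left(76 + 288\right) \left(-114\right) = 364 \left(-114\right) = -41496$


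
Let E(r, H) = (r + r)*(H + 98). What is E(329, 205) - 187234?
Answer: 12140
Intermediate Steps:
E(r, H) = 2*r*(98 + H) (E(r, H) = (2*r)*(98 + H) = 2*r*(98 + H))
E(329, 205) - 187234 = 2*329*(98 + 205) - 187234 = 2*329*303 - 187234 = 199374 - 187234 = 12140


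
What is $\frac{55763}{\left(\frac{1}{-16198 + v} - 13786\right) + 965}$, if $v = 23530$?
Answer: $- \frac{408854316}{94003571} \approx -4.3493$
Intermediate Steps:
$\frac{55763}{\left(\frac{1}{-16198 + v} - 13786\right) + 965} = \frac{55763}{\left(\frac{1}{-16198 + 23530} - 13786\right) + 965} = \frac{55763}{\left(\frac{1}{7332} - 13786\right) + 965} = \frac{55763}{- \frac{101078951}{7332} + 965} = \frac{55763}{- \frac{94003571}{7332}} = 55763 \left(- \frac{7332}{94003571}\right) = - \frac{408854316}{94003571}$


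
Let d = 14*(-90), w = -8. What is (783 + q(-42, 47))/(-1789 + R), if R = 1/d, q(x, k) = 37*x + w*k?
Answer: 1445220/2254141 ≈ 0.64114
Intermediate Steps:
q(x, k) = -8*k + 37*x (q(x, k) = 37*x - 8*k = -8*k + 37*x)
d = -1260
R = -1/1260 (R = 1/(-1260) = -1/1260 ≈ -0.00079365)
(783 + q(-42, 47))/(-1789 + R) = (783 + (-8*47 + 37*(-42)))/(-1789 - 1/1260) = (783 + (-376 - 1554))/(-2254141/1260) = (783 - 1930)*(-1260/2254141) = -1147*(-1260/2254141) = 1445220/2254141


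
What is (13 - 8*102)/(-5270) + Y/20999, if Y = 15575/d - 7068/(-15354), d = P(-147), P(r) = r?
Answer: 8851331107/60070827530 ≈ 0.14735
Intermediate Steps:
d = -147
Y = -629893/5971 (Y = 15575/(-147) - 7068/(-15354) = 15575*(-1/147) - 7068*(-1/15354) = -2225/21 + 1178/2559 = -629893/5971 ≈ -105.49)
(13 - 8*102)/(-5270) + Y/20999 = (13 - 8*102)/(-5270) - 629893/5971/20999 = (13 - 816)*(-1/5270) - 629893/5971*1/20999 = -803*(-1/5270) - 57263/11398639 = 803/5270 - 57263/11398639 = 8851331107/60070827530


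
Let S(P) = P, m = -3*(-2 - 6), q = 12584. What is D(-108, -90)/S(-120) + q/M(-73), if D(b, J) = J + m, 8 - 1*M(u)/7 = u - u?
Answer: 31537/140 ≈ 225.26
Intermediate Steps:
m = 24 (m = -3*(-8) = 24)
M(u) = 56 (M(u) = 56 - 7*(u - u) = 56 - 7*0 = 56 + 0 = 56)
D(b, J) = 24 + J (D(b, J) = J + 24 = 24 + J)
D(-108, -90)/S(-120) + q/M(-73) = (24 - 90)/(-120) + 12584/56 = -66*(-1/120) + 12584*(1/56) = 11/20 + 1573/7 = 31537/140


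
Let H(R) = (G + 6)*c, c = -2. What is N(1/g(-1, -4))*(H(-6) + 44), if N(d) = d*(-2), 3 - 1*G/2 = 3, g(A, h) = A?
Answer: 64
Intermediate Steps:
G = 0 (G = 6 - 2*3 = 6 - 6 = 0)
N(d) = -2*d
H(R) = -12 (H(R) = (0 + 6)*(-2) = 6*(-2) = -12)
N(1/g(-1, -4))*(H(-6) + 44) = (-2/(-1))*(-12 + 44) = -2*(-1)*32 = 2*32 = 64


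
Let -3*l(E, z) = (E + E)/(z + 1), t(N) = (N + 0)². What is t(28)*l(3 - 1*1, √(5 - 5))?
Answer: -3136/3 ≈ -1045.3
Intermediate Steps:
t(N) = N²
l(E, z) = -2*E/(3*(1 + z)) (l(E, z) = -(E + E)/(3*(z + 1)) = -2*E/(3*(1 + z)))
t(28)*l(3 - 1*1, √(5 - 5)) = 28²*(-2*(3 - 1*1)/(3 + 3*√(5 - 5))) = 784*(-2*(3 - 1)/(3 + 3*√0)) = 784*(-2*2/(3 + 3*0)) = 784*(-2*2/(3 + 0)) = 784*(-2*2/3) = 784*(-2*2*⅓) = 784*(-4/3) = -3136/3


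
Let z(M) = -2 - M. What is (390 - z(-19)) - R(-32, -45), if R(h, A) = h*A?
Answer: -1067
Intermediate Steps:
R(h, A) = A*h
(390 - z(-19)) - R(-32, -45) = (390 - (-2 - 1*(-19))) - (-45)*(-32) = (390 - (-2 + 19)) - 1*1440 = (390 - 1*17) - 1440 = (390 - 17) - 1440 = 373 - 1440 = -1067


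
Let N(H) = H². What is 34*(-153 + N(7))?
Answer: -3536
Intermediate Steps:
34*(-153 + N(7)) = 34*(-153 + 7²) = 34*(-153 + 49) = 34*(-104) = -3536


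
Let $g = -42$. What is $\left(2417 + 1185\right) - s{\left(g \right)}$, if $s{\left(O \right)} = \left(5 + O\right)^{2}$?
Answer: $2233$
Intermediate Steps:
$\left(2417 + 1185\right) - s{\left(g \right)} = \left(2417 + 1185\right) - \left(5 - 42\right)^{2} = 3602 - \left(-37\right)^{2} = 3602 - 1369 = 2233$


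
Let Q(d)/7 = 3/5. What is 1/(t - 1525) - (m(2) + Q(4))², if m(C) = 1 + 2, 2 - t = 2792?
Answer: -1118453/21575 ≈ -51.840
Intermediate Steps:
t = -2790 (t = 2 - 1*2792 = 2 - 2792 = -2790)
Q(d) = 21/5 (Q(d) = 7*(3/5) = 7*(3*(⅕)) = 7*(⅗) = 21/5)
m(C) = 3
1/(t - 1525) - (m(2) + Q(4))² = 1/(-2790 - 1525) - (3 + 21/5)² = 1/(-4315) - (36/5)² = -1/4315 - 1*1296/25 = -1/4315 - 1296/25 = -1118453/21575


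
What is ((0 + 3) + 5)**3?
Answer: 512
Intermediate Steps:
((0 + 3) + 5)**3 = (3 + 5)**3 = 8**3 = 512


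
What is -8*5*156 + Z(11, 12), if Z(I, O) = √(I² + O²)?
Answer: -6240 + √265 ≈ -6223.7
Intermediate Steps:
-8*5*156 + Z(11, 12) = -8*5*156 + √(11² + 12²) = -40*156 + √(121 + 144) = -6240 + √265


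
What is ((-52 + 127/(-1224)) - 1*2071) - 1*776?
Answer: -3548503/1224 ≈ -2899.1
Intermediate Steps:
((-52 + 127/(-1224)) - 1*2071) - 1*776 = ((-52 + 127*(-1/1224)) - 2071) - 776 = ((-52 - 127/1224) - 2071) - 776 = (-63775/1224 - 2071) - 776 = -2598679/1224 - 776 = -3548503/1224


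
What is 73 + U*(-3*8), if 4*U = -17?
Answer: 175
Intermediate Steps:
U = -17/4 (U = (1/4)*(-17) = -17/4 ≈ -4.2500)
73 + U*(-3*8) = 73 - (-51)*8/4 = 73 - 17/4*(-24) = 73 + 102 = 175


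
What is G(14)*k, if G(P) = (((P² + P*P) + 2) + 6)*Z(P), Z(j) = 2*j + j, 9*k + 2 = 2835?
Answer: 15864800/3 ≈ 5.2883e+6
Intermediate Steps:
k = 2833/9 (k = -2/9 + (⅑)*2835 = -2/9 + 315 = 2833/9 ≈ 314.78)
Z(j) = 3*j
G(P) = 3*P*(8 + 2*P²) (G(P) = (((P² + P*P) + 2) + 6)*(3*P) = (((P² + P²) + 2) + 6)*(3*P) = ((2*P² + 2) + 6)*(3*P) = ((2 + 2*P²) + 6)*(3*P) = (8 + 2*P²)*(3*P) = 3*P*(8 + 2*P²))
G(14)*k = (6*14*(4 + 14²))*(2833/9) = (6*14*(4 + 196))*(2833/9) = (6*14*200)*(2833/9) = 16800*(2833/9) = 15864800/3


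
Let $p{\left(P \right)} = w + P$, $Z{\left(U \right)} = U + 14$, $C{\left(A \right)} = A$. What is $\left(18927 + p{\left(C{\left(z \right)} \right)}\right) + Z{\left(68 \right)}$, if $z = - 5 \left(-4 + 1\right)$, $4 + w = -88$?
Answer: $18932$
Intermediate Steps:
$w = -92$ ($w = -4 - 88 = -92$)
$z = 15$ ($z = \left(-5\right) \left(-3\right) = 15$)
$Z{\left(U \right)} = 14 + U$
$p{\left(P \right)} = -92 + P$
$\left(18927 + p{\left(C{\left(z \right)} \right)}\right) + Z{\left(68 \right)} = \left(18927 + \left(-92 + 15\right)\right) + \left(14 + 68\right) = \left(18927 - 77\right) + 82 = 18850 + 82 = 18932$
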